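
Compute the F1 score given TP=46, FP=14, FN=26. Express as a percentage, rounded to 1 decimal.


Precision = TP / (TP + FP) = 46 / 60 = 0.7667
Recall = TP / (TP + FN) = 46 / 72 = 0.6389
F1 = 2 * P * R / (P + R)
= 2 * 0.7667 * 0.6389 / (0.7667 + 0.6389)
= 0.9796 / 1.4056
= 0.697
As percentage: 69.7%

69.7


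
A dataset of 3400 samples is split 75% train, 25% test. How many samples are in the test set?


Train samples = 3400 * 75% = 2550
Test samples = 3400 - 2550
= 850

850


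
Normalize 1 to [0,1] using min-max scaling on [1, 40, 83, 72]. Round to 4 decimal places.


Min = 1, Max = 83
Range = 83 - 1 = 82
Scaled = (x - min) / (max - min)
= (1 - 1) / 82
= 0 / 82
= 0.0000

0.0000


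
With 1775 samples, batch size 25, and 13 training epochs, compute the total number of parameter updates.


Iterations per epoch = 1775 / 25 = 71
Total updates = iterations_per_epoch * epochs
= 71 * 13
= 923

923


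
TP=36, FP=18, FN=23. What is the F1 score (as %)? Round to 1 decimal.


Precision = TP / (TP + FP) = 36 / 54 = 0.6667
Recall = TP / (TP + FN) = 36 / 59 = 0.6102
F1 = 2 * P * R / (P + R)
= 2 * 0.6667 * 0.6102 / (0.6667 + 0.6102)
= 0.8136 / 1.2768
= 0.6372
As percentage: 63.7%

63.7


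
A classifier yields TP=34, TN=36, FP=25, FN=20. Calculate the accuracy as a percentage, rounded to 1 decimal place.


Accuracy = (TP + TN) / (TP + TN + FP + FN) * 100
= (34 + 36) / (34 + 36 + 25 + 20)
= 70 / 115
= 0.6087
= 60.9%

60.9


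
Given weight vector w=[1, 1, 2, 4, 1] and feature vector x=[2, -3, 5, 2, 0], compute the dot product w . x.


Element-wise products:
1 * 2 = 2
1 * -3 = -3
2 * 5 = 10
4 * 2 = 8
1 * 0 = 0
Sum = 2 + -3 + 10 + 8 + 0
= 17

17


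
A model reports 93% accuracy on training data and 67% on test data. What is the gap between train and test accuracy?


Gap = train_accuracy - test_accuracy
= 93 - 67
= 26%
This large gap strongly indicates overfitting.

26


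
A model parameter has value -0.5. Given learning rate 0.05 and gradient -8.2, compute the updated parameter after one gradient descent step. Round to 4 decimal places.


w_new = w_old - lr * gradient
= -0.5 - 0.05 * -8.2
= -0.5 - (-0.41)
= -0.0900

-0.0900


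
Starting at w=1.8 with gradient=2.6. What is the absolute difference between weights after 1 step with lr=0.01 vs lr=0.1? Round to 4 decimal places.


With lr=0.01: w_new = 1.8 - 0.01 * 2.6 = 1.774
With lr=0.1: w_new = 1.8 - 0.1 * 2.6 = 1.54
Absolute difference = |1.774 - 1.54|
= 0.2340

0.2340


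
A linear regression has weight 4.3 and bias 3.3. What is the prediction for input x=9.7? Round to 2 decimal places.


y = 4.3 * 9.7 + (3.3)
= 41.71 + (3.3)
= 45.01

45.01


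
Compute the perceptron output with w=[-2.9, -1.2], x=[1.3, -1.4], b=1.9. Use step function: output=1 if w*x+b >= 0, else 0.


z = w . x + b
= -2.9*1.3 + -1.2*-1.4 + 1.9
= -3.77 + 1.68 + 1.9
= -2.09 + 1.9
= -0.19
Since z = -0.19 < 0, output = 0

0


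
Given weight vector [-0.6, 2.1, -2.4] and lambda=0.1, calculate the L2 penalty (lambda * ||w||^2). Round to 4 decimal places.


Squaring each weight:
(-0.6)^2 = 0.36
2.1^2 = 4.41
(-2.4)^2 = 5.76
Sum of squares = 10.53
Penalty = 0.1 * 10.53 = 1.0530

1.0530


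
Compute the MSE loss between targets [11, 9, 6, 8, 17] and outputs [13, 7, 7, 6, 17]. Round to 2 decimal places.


Differences: [-2, 2, -1, 2, 0]
Squared errors: [4, 4, 1, 4, 0]
Sum of squared errors = 13
MSE = 13 / 5 = 2.60

2.60


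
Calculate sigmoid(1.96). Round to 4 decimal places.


sigmoid(z) = 1 / (1 + exp(-z))
exp(-(1.96)) = exp(-1.96) = 0.1409
1 + 0.1409 = 1.1409
1 / 1.1409 = 0.8765

0.8765


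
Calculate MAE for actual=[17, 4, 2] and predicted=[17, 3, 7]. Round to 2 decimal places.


Absolute errors: [0, 1, 5]
Sum of absolute errors = 6
MAE = 6 / 3 = 2.00

2.00


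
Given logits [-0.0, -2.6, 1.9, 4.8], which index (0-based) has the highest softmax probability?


Softmax is a monotonic transformation, so it preserves the argmax.
We need to find the index of the maximum logit.
Index 0: -0.0
Index 1: -2.6
Index 2: 1.9
Index 3: 4.8
Maximum logit = 4.8 at index 3

3


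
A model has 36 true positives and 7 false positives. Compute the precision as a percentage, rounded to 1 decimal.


Precision = TP / (TP + FP) * 100
= 36 / (36 + 7)
= 36 / 43
= 0.8372
= 83.7%

83.7


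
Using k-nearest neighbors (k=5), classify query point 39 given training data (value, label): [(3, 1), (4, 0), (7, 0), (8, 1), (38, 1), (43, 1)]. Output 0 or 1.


Distances from query 39:
Point 38 (class 1): distance = 1
Point 43 (class 1): distance = 4
Point 8 (class 1): distance = 31
Point 7 (class 0): distance = 32
Point 4 (class 0): distance = 35
K=5 nearest neighbors: classes = [1, 1, 1, 0, 0]
Votes for class 1: 3 / 5
Majority vote => class 1

1


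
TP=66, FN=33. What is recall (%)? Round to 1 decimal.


Recall = TP / (TP + FN) * 100
= 66 / (66 + 33)
= 66 / 99
= 0.6667
= 66.7%

66.7


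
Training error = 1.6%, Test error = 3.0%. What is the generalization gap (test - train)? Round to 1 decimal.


Generalization gap = test_error - train_error
= 3.0 - 1.6
= 1.4%
A small gap suggests good generalization.

1.4


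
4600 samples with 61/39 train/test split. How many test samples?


Train samples = 4600 * 61% = 2806
Test samples = 4600 - 2806
= 1794

1794


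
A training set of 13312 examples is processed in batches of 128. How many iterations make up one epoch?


Iterations per epoch = dataset_size / batch_size
= 13312 / 128
= 104

104


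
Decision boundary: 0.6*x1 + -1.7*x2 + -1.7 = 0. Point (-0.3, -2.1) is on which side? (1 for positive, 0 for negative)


Compute 0.6 * -0.3 + -1.7 * -2.1 + -1.7
= -0.18 + 3.57 + -1.7
= 1.69
Since 1.69 >= 0, the point is on the positive side.

1


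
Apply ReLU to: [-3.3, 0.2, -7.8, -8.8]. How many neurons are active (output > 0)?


ReLU(x) = max(0, x) for each element:
ReLU(-3.3) = 0
ReLU(0.2) = 0.2
ReLU(-7.8) = 0
ReLU(-8.8) = 0
Active neurons (>0): 1

1


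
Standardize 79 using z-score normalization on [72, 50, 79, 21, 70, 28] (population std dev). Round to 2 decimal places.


Mean = (72 + 50 + 79 + 21 + 70 + 28) / 6 = 53.3333
Variance = sum((x_i - mean)^2) / n = 497.2222
Std = sqrt(497.2222) = 22.2985
Z = (x - mean) / std
= (79 - 53.3333) / 22.2985
= 25.6667 / 22.2985
= 1.15

1.15


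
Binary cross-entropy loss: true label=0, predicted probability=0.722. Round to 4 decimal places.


For y=0: Loss = -log(1-p)
= -log(1 - 0.722)
= -log(0.278)
= -(-1.2801)
= 1.2801

1.2801


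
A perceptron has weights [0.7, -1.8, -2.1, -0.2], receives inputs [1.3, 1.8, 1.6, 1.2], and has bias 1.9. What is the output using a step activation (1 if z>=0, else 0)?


z = w . x + b
= 0.7*1.3 + -1.8*1.8 + -2.1*1.6 + -0.2*1.2 + 1.9
= 0.91 + -3.24 + -3.36 + -0.24 + 1.9
= -5.93 + 1.9
= -4.03
Since z = -4.03 < 0, output = 0

0


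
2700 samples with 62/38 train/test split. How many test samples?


Train samples = 2700 * 62% = 1674
Test samples = 2700 - 1674
= 1026

1026


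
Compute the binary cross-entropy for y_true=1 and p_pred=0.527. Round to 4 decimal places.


For y=1: Loss = -log(p)
= -log(0.527)
= -(-0.6406)
= 0.6406

0.6406


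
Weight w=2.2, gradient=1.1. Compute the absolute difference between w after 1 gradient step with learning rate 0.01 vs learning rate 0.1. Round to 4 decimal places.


With lr=0.01: w_new = 2.2 - 0.01 * 1.1 = 2.189
With lr=0.1: w_new = 2.2 - 0.1 * 1.1 = 2.09
Absolute difference = |2.189 - 2.09|
= 0.0990

0.0990


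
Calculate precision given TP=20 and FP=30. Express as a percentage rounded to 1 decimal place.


Precision = TP / (TP + FP) * 100
= 20 / (20 + 30)
= 20 / 50
= 0.4
= 40.0%

40.0


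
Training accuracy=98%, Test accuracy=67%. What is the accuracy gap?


Gap = train_accuracy - test_accuracy
= 98 - 67
= 31%
This large gap strongly indicates overfitting.

31


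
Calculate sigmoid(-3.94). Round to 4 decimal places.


sigmoid(z) = 1 / (1 + exp(-z))
exp(-(-3.94)) = exp(3.94) = 51.4186
1 + 51.4186 = 52.4186
1 / 52.4186 = 0.0191

0.0191


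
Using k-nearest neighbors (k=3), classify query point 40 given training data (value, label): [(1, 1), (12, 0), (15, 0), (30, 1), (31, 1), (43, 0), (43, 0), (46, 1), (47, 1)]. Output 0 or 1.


Distances from query 40:
Point 43 (class 0): distance = 3
Point 43 (class 0): distance = 3
Point 46 (class 1): distance = 6
K=3 nearest neighbors: classes = [0, 0, 1]
Votes for class 1: 1 / 3
Majority vote => class 0

0


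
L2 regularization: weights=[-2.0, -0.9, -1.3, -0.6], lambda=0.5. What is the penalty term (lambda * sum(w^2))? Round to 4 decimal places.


Squaring each weight:
(-2.0)^2 = 4.0
(-0.9)^2 = 0.81
(-1.3)^2 = 1.69
(-0.6)^2 = 0.36
Sum of squares = 6.86
Penalty = 0.5 * 6.86 = 3.4300

3.4300


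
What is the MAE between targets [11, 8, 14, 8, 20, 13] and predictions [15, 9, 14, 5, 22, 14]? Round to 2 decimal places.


Absolute errors: [4, 1, 0, 3, 2, 1]
Sum of absolute errors = 11
MAE = 11 / 6 = 1.83

1.83


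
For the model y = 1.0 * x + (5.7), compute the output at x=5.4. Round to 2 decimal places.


y = 1.0 * 5.4 + (5.7)
= 5.4 + (5.7)
= 11.10

11.10


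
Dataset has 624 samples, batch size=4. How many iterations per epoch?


Iterations per epoch = dataset_size / batch_size
= 624 / 4
= 156

156


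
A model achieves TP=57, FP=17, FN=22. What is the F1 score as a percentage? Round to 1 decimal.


Precision = TP / (TP + FP) = 57 / 74 = 0.7703
Recall = TP / (TP + FN) = 57 / 79 = 0.7215
F1 = 2 * P * R / (P + R)
= 2 * 0.7703 * 0.7215 / (0.7703 + 0.7215)
= 1.1115 / 1.4918
= 0.7451
As percentage: 74.5%

74.5


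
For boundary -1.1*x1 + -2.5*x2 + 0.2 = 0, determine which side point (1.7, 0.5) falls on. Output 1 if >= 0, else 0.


Compute -1.1 * 1.7 + -2.5 * 0.5 + 0.2
= -1.87 + -1.25 + 0.2
= -2.92
Since -2.92 < 0, the point is on the negative side.

0


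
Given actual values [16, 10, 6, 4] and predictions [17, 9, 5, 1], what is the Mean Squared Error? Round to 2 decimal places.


Differences: [-1, 1, 1, 3]
Squared errors: [1, 1, 1, 9]
Sum of squared errors = 12
MSE = 12 / 4 = 3.00

3.00


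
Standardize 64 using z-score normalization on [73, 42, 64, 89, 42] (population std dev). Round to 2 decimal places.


Mean = (73 + 42 + 64 + 89 + 42) / 5 = 62.0
Variance = sum((x_i - mean)^2) / n = 330.8
Std = sqrt(330.8) = 18.1879
Z = (x - mean) / std
= (64 - 62.0) / 18.1879
= 2.0 / 18.1879
= 0.11

0.11


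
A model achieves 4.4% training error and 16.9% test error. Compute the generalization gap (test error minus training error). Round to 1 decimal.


Generalization gap = test_error - train_error
= 16.9 - 4.4
= 12.5%
A large gap suggests overfitting.

12.5


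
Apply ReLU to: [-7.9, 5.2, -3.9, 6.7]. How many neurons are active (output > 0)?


ReLU(x) = max(0, x) for each element:
ReLU(-7.9) = 0
ReLU(5.2) = 5.2
ReLU(-3.9) = 0
ReLU(6.7) = 6.7
Active neurons (>0): 2

2


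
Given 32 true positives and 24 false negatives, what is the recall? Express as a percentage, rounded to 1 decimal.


Recall = TP / (TP + FN) * 100
= 32 / (32 + 24)
= 32 / 56
= 0.5714
= 57.1%

57.1


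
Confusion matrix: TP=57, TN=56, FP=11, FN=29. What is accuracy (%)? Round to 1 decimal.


Accuracy = (TP + TN) / (TP + TN + FP + FN) * 100
= (57 + 56) / (57 + 56 + 11 + 29)
= 113 / 153
= 0.7386
= 73.9%

73.9


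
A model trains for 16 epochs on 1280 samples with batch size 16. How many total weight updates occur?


Iterations per epoch = 1280 / 16 = 80
Total updates = iterations_per_epoch * epochs
= 80 * 16
= 1280

1280


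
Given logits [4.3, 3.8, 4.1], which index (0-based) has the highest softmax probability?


Softmax is a monotonic transformation, so it preserves the argmax.
We need to find the index of the maximum logit.
Index 0: 4.3
Index 1: 3.8
Index 2: 4.1
Maximum logit = 4.3 at index 0

0


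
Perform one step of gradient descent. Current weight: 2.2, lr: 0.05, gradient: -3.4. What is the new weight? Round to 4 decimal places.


w_new = w_old - lr * gradient
= 2.2 - 0.05 * -3.4
= 2.2 - (-0.17)
= 2.3700

2.3700


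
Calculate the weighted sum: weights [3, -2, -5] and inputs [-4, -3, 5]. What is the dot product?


Element-wise products:
3 * -4 = -12
-2 * -3 = 6
-5 * 5 = -25
Sum = -12 + 6 + -25
= -31

-31


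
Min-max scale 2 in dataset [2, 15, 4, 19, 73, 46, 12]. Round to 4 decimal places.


Min = 2, Max = 73
Range = 73 - 2 = 71
Scaled = (x - min) / (max - min)
= (2 - 2) / 71
= 0 / 71
= 0.0000

0.0000


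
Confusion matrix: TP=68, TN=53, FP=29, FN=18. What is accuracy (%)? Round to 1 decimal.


Accuracy = (TP + TN) / (TP + TN + FP + FN) * 100
= (68 + 53) / (68 + 53 + 29 + 18)
= 121 / 168
= 0.7202
= 72.0%

72.0


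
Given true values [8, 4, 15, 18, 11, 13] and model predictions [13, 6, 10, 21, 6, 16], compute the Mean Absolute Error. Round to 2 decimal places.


Absolute errors: [5, 2, 5, 3, 5, 3]
Sum of absolute errors = 23
MAE = 23 / 6 = 3.83

3.83


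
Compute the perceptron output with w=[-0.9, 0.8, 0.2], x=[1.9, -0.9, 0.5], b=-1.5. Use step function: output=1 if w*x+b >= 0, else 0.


z = w . x + b
= -0.9*1.9 + 0.8*-0.9 + 0.2*0.5 + -1.5
= -1.71 + -0.72 + 0.1 + -1.5
= -2.33 + -1.5
= -3.83
Since z = -3.83 < 0, output = 0

0


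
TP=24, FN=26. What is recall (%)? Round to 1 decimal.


Recall = TP / (TP + FN) * 100
= 24 / (24 + 26)
= 24 / 50
= 0.48
= 48.0%

48.0


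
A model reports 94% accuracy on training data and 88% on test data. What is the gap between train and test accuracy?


Gap = train_accuracy - test_accuracy
= 94 - 88
= 6%
This moderate gap may indicate mild overfitting.

6


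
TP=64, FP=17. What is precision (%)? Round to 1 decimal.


Precision = TP / (TP + FP) * 100
= 64 / (64 + 17)
= 64 / 81
= 0.7901
= 79.0%

79.0


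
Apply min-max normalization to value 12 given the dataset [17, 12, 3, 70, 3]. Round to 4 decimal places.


Min = 3, Max = 70
Range = 70 - 3 = 67
Scaled = (x - min) / (max - min)
= (12 - 3) / 67
= 9 / 67
= 0.1343

0.1343


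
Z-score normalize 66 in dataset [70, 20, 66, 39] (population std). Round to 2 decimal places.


Mean = (70 + 20 + 66 + 39) / 4 = 48.75
Variance = sum((x_i - mean)^2) / n = 417.6875
Std = sqrt(417.6875) = 20.4374
Z = (x - mean) / std
= (66 - 48.75) / 20.4374
= 17.25 / 20.4374
= 0.84

0.84


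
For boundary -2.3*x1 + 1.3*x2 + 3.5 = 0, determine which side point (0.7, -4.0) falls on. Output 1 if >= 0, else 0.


Compute -2.3 * 0.7 + 1.3 * -4.0 + 3.5
= -1.61 + -5.2 + 3.5
= -3.31
Since -3.31 < 0, the point is on the negative side.

0


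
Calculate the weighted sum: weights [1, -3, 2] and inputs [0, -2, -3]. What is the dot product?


Element-wise products:
1 * 0 = 0
-3 * -2 = 6
2 * -3 = -6
Sum = 0 + 6 + -6
= 0

0


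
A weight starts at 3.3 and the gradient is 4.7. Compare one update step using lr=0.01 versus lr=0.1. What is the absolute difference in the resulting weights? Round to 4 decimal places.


With lr=0.01: w_new = 3.3 - 0.01 * 4.7 = 3.253
With lr=0.1: w_new = 3.3 - 0.1 * 4.7 = 2.83
Absolute difference = |3.253 - 2.83|
= 0.4230

0.4230


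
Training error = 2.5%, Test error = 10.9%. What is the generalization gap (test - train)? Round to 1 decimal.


Generalization gap = test_error - train_error
= 10.9 - 2.5
= 8.4%
A moderate gap.

8.4


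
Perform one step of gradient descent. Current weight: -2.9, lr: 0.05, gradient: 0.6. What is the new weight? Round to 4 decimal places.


w_new = w_old - lr * gradient
= -2.9 - 0.05 * 0.6
= -2.9 - (0.03)
= -2.9300

-2.9300


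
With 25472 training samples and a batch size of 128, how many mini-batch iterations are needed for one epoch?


Iterations per epoch = dataset_size / batch_size
= 25472 / 128
= 199

199


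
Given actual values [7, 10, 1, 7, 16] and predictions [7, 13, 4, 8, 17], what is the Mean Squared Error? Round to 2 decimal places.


Differences: [0, -3, -3, -1, -1]
Squared errors: [0, 9, 9, 1, 1]
Sum of squared errors = 20
MSE = 20 / 5 = 4.00

4.00


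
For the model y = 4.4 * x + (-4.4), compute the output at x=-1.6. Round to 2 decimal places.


y = 4.4 * -1.6 + (-4.4)
= -7.04 + (-4.4)
= -11.44

-11.44


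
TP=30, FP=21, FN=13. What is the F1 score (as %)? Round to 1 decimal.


Precision = TP / (TP + FP) = 30 / 51 = 0.5882
Recall = TP / (TP + FN) = 30 / 43 = 0.6977
F1 = 2 * P * R / (P + R)
= 2 * 0.5882 * 0.6977 / (0.5882 + 0.6977)
= 0.8208 / 1.2859
= 0.6383
As percentage: 63.8%

63.8


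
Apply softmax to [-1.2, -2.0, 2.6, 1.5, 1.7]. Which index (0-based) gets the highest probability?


Softmax is a monotonic transformation, so it preserves the argmax.
We need to find the index of the maximum logit.
Index 0: -1.2
Index 1: -2.0
Index 2: 2.6
Index 3: 1.5
Index 4: 1.7
Maximum logit = 2.6 at index 2

2


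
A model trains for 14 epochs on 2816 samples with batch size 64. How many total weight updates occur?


Iterations per epoch = 2816 / 64 = 44
Total updates = iterations_per_epoch * epochs
= 44 * 14
= 616

616


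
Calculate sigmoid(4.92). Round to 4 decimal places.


sigmoid(z) = 1 / (1 + exp(-z))
exp(-(4.92)) = exp(-4.92) = 0.0073
1 + 0.0073 = 1.0073
1 / 1.0073 = 0.9928

0.9928


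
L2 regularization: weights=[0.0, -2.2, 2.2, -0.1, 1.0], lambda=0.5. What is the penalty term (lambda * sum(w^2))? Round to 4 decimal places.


Squaring each weight:
0.0^2 = 0.0
(-2.2)^2 = 4.84
2.2^2 = 4.84
(-0.1)^2 = 0.01
1.0^2 = 1.0
Sum of squares = 10.69
Penalty = 0.5 * 10.69 = 5.3450

5.3450


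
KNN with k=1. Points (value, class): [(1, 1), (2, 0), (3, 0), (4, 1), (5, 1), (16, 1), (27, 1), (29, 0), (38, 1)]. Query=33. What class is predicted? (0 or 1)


Distances from query 33:
Point 29 (class 0): distance = 4
K=1 nearest neighbors: classes = [0]
Votes for class 1: 0 / 1
Majority vote => class 0

0


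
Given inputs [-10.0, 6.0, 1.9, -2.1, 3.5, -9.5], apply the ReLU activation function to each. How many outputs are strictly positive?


ReLU(x) = max(0, x) for each element:
ReLU(-10.0) = 0
ReLU(6.0) = 6.0
ReLU(1.9) = 1.9
ReLU(-2.1) = 0
ReLU(3.5) = 3.5
ReLU(-9.5) = 0
Active neurons (>0): 3

3


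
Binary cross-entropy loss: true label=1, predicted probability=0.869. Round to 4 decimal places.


For y=1: Loss = -log(p)
= -log(0.869)
= -(-0.1404)
= 0.1404

0.1404


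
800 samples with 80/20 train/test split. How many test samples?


Train samples = 800 * 80% = 640
Test samples = 800 - 640
= 160

160


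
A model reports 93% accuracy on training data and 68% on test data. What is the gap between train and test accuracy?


Gap = train_accuracy - test_accuracy
= 93 - 68
= 25%
This large gap strongly indicates overfitting.

25


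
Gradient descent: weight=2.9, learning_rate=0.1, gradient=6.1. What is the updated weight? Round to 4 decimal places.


w_new = w_old - lr * gradient
= 2.9 - 0.1 * 6.1
= 2.9 - (0.61)
= 2.2900

2.2900


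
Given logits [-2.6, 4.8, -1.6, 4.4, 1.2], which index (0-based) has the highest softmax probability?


Softmax is a monotonic transformation, so it preserves the argmax.
We need to find the index of the maximum logit.
Index 0: -2.6
Index 1: 4.8
Index 2: -1.6
Index 3: 4.4
Index 4: 1.2
Maximum logit = 4.8 at index 1

1


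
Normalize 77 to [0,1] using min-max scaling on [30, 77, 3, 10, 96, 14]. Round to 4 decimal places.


Min = 3, Max = 96
Range = 96 - 3 = 93
Scaled = (x - min) / (max - min)
= (77 - 3) / 93
= 74 / 93
= 0.7957

0.7957


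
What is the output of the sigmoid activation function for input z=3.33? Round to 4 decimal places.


sigmoid(z) = 1 / (1 + exp(-z))
exp(-(3.33)) = exp(-3.33) = 0.0358
1 + 0.0358 = 1.0358
1 / 1.0358 = 0.9654

0.9654


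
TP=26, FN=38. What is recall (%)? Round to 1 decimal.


Recall = TP / (TP + FN) * 100
= 26 / (26 + 38)
= 26 / 64
= 0.4062
= 40.6%

40.6


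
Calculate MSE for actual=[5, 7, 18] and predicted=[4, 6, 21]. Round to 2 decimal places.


Differences: [1, 1, -3]
Squared errors: [1, 1, 9]
Sum of squared errors = 11
MSE = 11 / 3 = 3.67

3.67


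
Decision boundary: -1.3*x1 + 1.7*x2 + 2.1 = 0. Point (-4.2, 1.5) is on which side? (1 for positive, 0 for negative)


Compute -1.3 * -4.2 + 1.7 * 1.5 + 2.1
= 5.46 + 2.55 + 2.1
= 10.11
Since 10.11 >= 0, the point is on the positive side.

1


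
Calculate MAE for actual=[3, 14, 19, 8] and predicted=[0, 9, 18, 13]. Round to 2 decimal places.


Absolute errors: [3, 5, 1, 5]
Sum of absolute errors = 14
MAE = 14 / 4 = 3.50

3.50


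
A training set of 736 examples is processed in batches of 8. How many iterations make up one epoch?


Iterations per epoch = dataset_size / batch_size
= 736 / 8
= 92

92


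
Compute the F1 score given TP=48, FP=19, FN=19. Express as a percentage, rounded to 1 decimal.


Precision = TP / (TP + FP) = 48 / 67 = 0.7164
Recall = TP / (TP + FN) = 48 / 67 = 0.7164
F1 = 2 * P * R / (P + R)
= 2 * 0.7164 * 0.7164 / (0.7164 + 0.7164)
= 1.0265 / 1.4328
= 0.7164
As percentage: 71.6%

71.6


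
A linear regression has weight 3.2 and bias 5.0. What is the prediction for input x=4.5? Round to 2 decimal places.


y = 3.2 * 4.5 + (5.0)
= 14.4 + (5.0)
= 19.40

19.40


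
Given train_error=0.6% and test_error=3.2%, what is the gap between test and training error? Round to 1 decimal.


Generalization gap = test_error - train_error
= 3.2 - 0.6
= 2.6%
A moderate gap.

2.6


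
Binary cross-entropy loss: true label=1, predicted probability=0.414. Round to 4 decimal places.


For y=1: Loss = -log(p)
= -log(0.414)
= -(-0.8819)
= 0.8819

0.8819


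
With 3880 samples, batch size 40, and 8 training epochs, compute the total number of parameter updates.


Iterations per epoch = 3880 / 40 = 97
Total updates = iterations_per_epoch * epochs
= 97 * 8
= 776

776


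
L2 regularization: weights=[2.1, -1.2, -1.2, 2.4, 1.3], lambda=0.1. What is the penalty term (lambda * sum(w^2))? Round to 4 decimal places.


Squaring each weight:
2.1^2 = 4.41
(-1.2)^2 = 1.44
(-1.2)^2 = 1.44
2.4^2 = 5.76
1.3^2 = 1.69
Sum of squares = 14.74
Penalty = 0.1 * 14.74 = 1.4740

1.4740


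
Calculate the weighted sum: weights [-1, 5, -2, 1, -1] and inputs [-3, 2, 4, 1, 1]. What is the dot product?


Element-wise products:
-1 * -3 = 3
5 * 2 = 10
-2 * 4 = -8
1 * 1 = 1
-1 * 1 = -1
Sum = 3 + 10 + -8 + 1 + -1
= 5

5


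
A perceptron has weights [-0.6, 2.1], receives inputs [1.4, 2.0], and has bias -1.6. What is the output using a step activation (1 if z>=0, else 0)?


z = w . x + b
= -0.6*1.4 + 2.1*2.0 + -1.6
= -0.84 + 4.2 + -1.6
= 3.36 + -1.6
= 1.76
Since z = 1.76 >= 0, output = 1

1


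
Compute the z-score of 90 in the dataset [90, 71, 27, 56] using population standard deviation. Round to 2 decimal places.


Mean = (90 + 71 + 27 + 56) / 4 = 61.0
Variance = sum((x_i - mean)^2) / n = 530.5
Std = sqrt(530.5) = 23.0326
Z = (x - mean) / std
= (90 - 61.0) / 23.0326
= 29.0 / 23.0326
= 1.26

1.26


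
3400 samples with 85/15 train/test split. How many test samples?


Train samples = 3400 * 85% = 2890
Test samples = 3400 - 2890
= 510

510


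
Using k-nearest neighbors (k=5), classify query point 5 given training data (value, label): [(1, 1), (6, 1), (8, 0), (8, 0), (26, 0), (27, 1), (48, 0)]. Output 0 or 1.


Distances from query 5:
Point 6 (class 1): distance = 1
Point 8 (class 0): distance = 3
Point 8 (class 0): distance = 3
Point 1 (class 1): distance = 4
Point 26 (class 0): distance = 21
K=5 nearest neighbors: classes = [1, 0, 0, 1, 0]
Votes for class 1: 2 / 5
Majority vote => class 0

0


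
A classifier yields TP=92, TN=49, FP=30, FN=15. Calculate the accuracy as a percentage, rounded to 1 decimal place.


Accuracy = (TP + TN) / (TP + TN + FP + FN) * 100
= (92 + 49) / (92 + 49 + 30 + 15)
= 141 / 186
= 0.7581
= 75.8%

75.8


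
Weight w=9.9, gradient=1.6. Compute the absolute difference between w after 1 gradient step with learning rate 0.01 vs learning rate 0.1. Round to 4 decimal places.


With lr=0.01: w_new = 9.9 - 0.01 * 1.6 = 9.884
With lr=0.1: w_new = 9.9 - 0.1 * 1.6 = 9.74
Absolute difference = |9.884 - 9.74|
= 0.1440

0.1440


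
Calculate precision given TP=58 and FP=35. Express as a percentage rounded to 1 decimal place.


Precision = TP / (TP + FP) * 100
= 58 / (58 + 35)
= 58 / 93
= 0.6237
= 62.4%

62.4


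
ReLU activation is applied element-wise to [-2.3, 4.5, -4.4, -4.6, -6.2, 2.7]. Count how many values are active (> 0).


ReLU(x) = max(0, x) for each element:
ReLU(-2.3) = 0
ReLU(4.5) = 4.5
ReLU(-4.4) = 0
ReLU(-4.6) = 0
ReLU(-6.2) = 0
ReLU(2.7) = 2.7
Active neurons (>0): 2

2


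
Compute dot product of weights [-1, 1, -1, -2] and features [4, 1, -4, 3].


Element-wise products:
-1 * 4 = -4
1 * 1 = 1
-1 * -4 = 4
-2 * 3 = -6
Sum = -4 + 1 + 4 + -6
= -5

-5


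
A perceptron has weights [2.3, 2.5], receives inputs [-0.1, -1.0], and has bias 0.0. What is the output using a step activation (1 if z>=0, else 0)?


z = w . x + b
= 2.3*-0.1 + 2.5*-1.0 + 0.0
= -0.23 + -2.5 + 0.0
= -2.73 + 0.0
= -2.73
Since z = -2.73 < 0, output = 0

0


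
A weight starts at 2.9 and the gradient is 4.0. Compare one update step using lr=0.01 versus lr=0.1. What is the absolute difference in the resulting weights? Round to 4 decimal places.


With lr=0.01: w_new = 2.9 - 0.01 * 4.0 = 2.86
With lr=0.1: w_new = 2.9 - 0.1 * 4.0 = 2.5
Absolute difference = |2.86 - 2.5|
= 0.3600

0.3600


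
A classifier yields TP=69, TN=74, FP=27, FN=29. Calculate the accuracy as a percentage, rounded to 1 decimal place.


Accuracy = (TP + TN) / (TP + TN + FP + FN) * 100
= (69 + 74) / (69 + 74 + 27 + 29)
= 143 / 199
= 0.7186
= 71.9%

71.9


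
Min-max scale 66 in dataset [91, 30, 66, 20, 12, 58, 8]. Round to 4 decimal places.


Min = 8, Max = 91
Range = 91 - 8 = 83
Scaled = (x - min) / (max - min)
= (66 - 8) / 83
= 58 / 83
= 0.6988

0.6988


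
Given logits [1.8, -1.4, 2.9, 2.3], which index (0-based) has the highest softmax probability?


Softmax is a monotonic transformation, so it preserves the argmax.
We need to find the index of the maximum logit.
Index 0: 1.8
Index 1: -1.4
Index 2: 2.9
Index 3: 2.3
Maximum logit = 2.9 at index 2

2


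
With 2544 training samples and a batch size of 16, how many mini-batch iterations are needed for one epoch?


Iterations per epoch = dataset_size / batch_size
= 2544 / 16
= 159

159


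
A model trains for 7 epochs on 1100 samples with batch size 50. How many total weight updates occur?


Iterations per epoch = 1100 / 50 = 22
Total updates = iterations_per_epoch * epochs
= 22 * 7
= 154

154


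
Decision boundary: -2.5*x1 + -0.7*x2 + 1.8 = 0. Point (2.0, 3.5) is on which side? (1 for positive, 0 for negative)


Compute -2.5 * 2.0 + -0.7 * 3.5 + 1.8
= -5.0 + -2.45 + 1.8
= -5.65
Since -5.65 < 0, the point is on the negative side.

0


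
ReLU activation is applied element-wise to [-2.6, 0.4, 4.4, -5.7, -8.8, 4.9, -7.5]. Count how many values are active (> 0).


ReLU(x) = max(0, x) for each element:
ReLU(-2.6) = 0
ReLU(0.4) = 0.4
ReLU(4.4) = 4.4
ReLU(-5.7) = 0
ReLU(-8.8) = 0
ReLU(4.9) = 4.9
ReLU(-7.5) = 0
Active neurons (>0): 3

3


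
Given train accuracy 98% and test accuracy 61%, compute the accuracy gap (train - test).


Gap = train_accuracy - test_accuracy
= 98 - 61
= 37%
This large gap strongly indicates overfitting.

37


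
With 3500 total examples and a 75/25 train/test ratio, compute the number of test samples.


Train samples = 3500 * 75% = 2625
Test samples = 3500 - 2625
= 875

875


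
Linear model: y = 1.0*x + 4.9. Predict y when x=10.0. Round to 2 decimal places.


y = 1.0 * 10.0 + (4.9)
= 10.0 + (4.9)
= 14.90

14.90


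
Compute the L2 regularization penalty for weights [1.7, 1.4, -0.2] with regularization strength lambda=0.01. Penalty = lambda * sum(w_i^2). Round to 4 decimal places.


Squaring each weight:
1.7^2 = 2.89
1.4^2 = 1.96
(-0.2)^2 = 0.04
Sum of squares = 4.89
Penalty = 0.01 * 4.89 = 0.0489

0.0489


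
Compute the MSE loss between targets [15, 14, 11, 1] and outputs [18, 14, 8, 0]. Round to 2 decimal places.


Differences: [-3, 0, 3, 1]
Squared errors: [9, 0, 9, 1]
Sum of squared errors = 19
MSE = 19 / 4 = 4.75

4.75


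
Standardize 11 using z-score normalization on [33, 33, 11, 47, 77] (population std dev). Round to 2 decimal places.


Mean = (33 + 33 + 11 + 47 + 77) / 5 = 40.2
Variance = sum((x_i - mean)^2) / n = 471.36
Std = sqrt(471.36) = 21.7108
Z = (x - mean) / std
= (11 - 40.2) / 21.7108
= -29.2 / 21.7108
= -1.34

-1.34


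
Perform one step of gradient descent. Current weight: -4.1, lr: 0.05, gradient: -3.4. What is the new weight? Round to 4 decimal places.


w_new = w_old - lr * gradient
= -4.1 - 0.05 * -3.4
= -4.1 - (-0.17)
= -3.9300

-3.9300


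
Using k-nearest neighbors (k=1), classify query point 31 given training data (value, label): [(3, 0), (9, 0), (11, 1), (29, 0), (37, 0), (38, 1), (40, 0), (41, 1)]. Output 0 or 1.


Distances from query 31:
Point 29 (class 0): distance = 2
K=1 nearest neighbors: classes = [0]
Votes for class 1: 0 / 1
Majority vote => class 0

0


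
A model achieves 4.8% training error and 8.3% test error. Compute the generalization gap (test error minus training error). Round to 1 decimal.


Generalization gap = test_error - train_error
= 8.3 - 4.8
= 3.5%
A moderate gap.

3.5


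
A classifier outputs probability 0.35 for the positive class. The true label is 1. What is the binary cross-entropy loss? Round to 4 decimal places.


For y=1: Loss = -log(p)
= -log(0.35)
= -(-1.0498)
= 1.0498

1.0498


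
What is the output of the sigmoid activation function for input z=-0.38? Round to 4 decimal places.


sigmoid(z) = 1 / (1 + exp(-z))
exp(-(-0.38)) = exp(0.38) = 1.4623
1 + 1.4623 = 2.4623
1 / 2.4623 = 0.4061

0.4061


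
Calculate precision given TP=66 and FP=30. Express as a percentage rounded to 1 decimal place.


Precision = TP / (TP + FP) * 100
= 66 / (66 + 30)
= 66 / 96
= 0.6875
= 68.8%

68.8


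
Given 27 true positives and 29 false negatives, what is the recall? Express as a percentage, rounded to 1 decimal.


Recall = TP / (TP + FN) * 100
= 27 / (27 + 29)
= 27 / 56
= 0.4821
= 48.2%

48.2


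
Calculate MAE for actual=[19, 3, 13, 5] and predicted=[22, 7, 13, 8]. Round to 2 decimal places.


Absolute errors: [3, 4, 0, 3]
Sum of absolute errors = 10
MAE = 10 / 4 = 2.50

2.50


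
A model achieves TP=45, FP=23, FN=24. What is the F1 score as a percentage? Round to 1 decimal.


Precision = TP / (TP + FP) = 45 / 68 = 0.6618
Recall = TP / (TP + FN) = 45 / 69 = 0.6522
F1 = 2 * P * R / (P + R)
= 2 * 0.6618 * 0.6522 / (0.6618 + 0.6522)
= 0.8632 / 1.3139
= 0.6569
As percentage: 65.7%

65.7


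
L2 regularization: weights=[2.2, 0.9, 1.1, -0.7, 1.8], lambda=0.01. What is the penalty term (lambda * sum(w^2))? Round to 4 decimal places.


Squaring each weight:
2.2^2 = 4.84
0.9^2 = 0.81
1.1^2 = 1.21
(-0.7)^2 = 0.49
1.8^2 = 3.24
Sum of squares = 10.59
Penalty = 0.01 * 10.59 = 0.1059

0.1059


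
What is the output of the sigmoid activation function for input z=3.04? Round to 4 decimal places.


sigmoid(z) = 1 / (1 + exp(-z))
exp(-(3.04)) = exp(-3.04) = 0.0478
1 + 0.0478 = 1.0478
1 / 1.0478 = 0.9543

0.9543


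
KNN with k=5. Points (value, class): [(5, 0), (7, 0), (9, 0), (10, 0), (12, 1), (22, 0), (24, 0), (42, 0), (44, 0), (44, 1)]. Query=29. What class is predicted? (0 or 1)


Distances from query 29:
Point 24 (class 0): distance = 5
Point 22 (class 0): distance = 7
Point 42 (class 0): distance = 13
Point 44 (class 0): distance = 15
Point 44 (class 1): distance = 15
K=5 nearest neighbors: classes = [0, 0, 0, 0, 1]
Votes for class 1: 1 / 5
Majority vote => class 0

0


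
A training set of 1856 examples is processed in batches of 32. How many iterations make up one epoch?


Iterations per epoch = dataset_size / batch_size
= 1856 / 32
= 58

58


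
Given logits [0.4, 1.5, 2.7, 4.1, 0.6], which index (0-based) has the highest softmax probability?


Softmax is a monotonic transformation, so it preserves the argmax.
We need to find the index of the maximum logit.
Index 0: 0.4
Index 1: 1.5
Index 2: 2.7
Index 3: 4.1
Index 4: 0.6
Maximum logit = 4.1 at index 3

3


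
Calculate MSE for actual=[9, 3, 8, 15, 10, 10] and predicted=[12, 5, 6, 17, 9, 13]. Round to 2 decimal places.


Differences: [-3, -2, 2, -2, 1, -3]
Squared errors: [9, 4, 4, 4, 1, 9]
Sum of squared errors = 31
MSE = 31 / 6 = 5.17

5.17


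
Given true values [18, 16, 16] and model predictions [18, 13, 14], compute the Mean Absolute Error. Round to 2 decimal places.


Absolute errors: [0, 3, 2]
Sum of absolute errors = 5
MAE = 5 / 3 = 1.67

1.67


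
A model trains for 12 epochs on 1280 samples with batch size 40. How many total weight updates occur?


Iterations per epoch = 1280 / 40 = 32
Total updates = iterations_per_epoch * epochs
= 32 * 12
= 384

384


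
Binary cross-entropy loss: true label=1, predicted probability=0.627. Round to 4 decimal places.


For y=1: Loss = -log(p)
= -log(0.627)
= -(-0.4668)
= 0.4668

0.4668


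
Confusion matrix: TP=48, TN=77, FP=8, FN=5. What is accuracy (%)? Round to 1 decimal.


Accuracy = (TP + TN) / (TP + TN + FP + FN) * 100
= (48 + 77) / (48 + 77 + 8 + 5)
= 125 / 138
= 0.9058
= 90.6%

90.6


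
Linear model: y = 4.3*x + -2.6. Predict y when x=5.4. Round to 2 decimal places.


y = 4.3 * 5.4 + (-2.6)
= 23.22 + (-2.6)
= 20.62

20.62


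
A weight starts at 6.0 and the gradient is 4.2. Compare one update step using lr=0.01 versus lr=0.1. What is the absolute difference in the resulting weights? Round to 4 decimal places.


With lr=0.01: w_new = 6.0 - 0.01 * 4.2 = 5.958
With lr=0.1: w_new = 6.0 - 0.1 * 4.2 = 5.58
Absolute difference = |5.958 - 5.58|
= 0.3780

0.3780


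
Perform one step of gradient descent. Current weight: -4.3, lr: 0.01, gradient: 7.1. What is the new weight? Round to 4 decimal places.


w_new = w_old - lr * gradient
= -4.3 - 0.01 * 7.1
= -4.3 - (0.071)
= -4.3710

-4.3710


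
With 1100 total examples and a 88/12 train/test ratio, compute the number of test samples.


Train samples = 1100 * 88% = 968
Test samples = 1100 - 968
= 132

132


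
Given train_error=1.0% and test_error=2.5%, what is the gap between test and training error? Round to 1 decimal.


Generalization gap = test_error - train_error
= 2.5 - 1.0
= 1.5%
A small gap suggests good generalization.

1.5


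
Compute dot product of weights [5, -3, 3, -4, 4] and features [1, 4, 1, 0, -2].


Element-wise products:
5 * 1 = 5
-3 * 4 = -12
3 * 1 = 3
-4 * 0 = 0
4 * -2 = -8
Sum = 5 + -12 + 3 + 0 + -8
= -12

-12


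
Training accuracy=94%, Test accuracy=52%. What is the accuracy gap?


Gap = train_accuracy - test_accuracy
= 94 - 52
= 42%
This large gap strongly indicates overfitting.

42


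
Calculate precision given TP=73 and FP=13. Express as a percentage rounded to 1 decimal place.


Precision = TP / (TP + FP) * 100
= 73 / (73 + 13)
= 73 / 86
= 0.8488
= 84.9%

84.9


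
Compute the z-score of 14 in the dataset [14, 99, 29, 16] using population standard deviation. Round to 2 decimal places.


Mean = (14 + 99 + 29 + 16) / 4 = 39.5
Variance = sum((x_i - mean)^2) / n = 1213.25
Std = sqrt(1213.25) = 34.8317
Z = (x - mean) / std
= (14 - 39.5) / 34.8317
= -25.5 / 34.8317
= -0.73

-0.73


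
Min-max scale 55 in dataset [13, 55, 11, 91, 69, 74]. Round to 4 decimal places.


Min = 11, Max = 91
Range = 91 - 11 = 80
Scaled = (x - min) / (max - min)
= (55 - 11) / 80
= 44 / 80
= 0.5500

0.5500


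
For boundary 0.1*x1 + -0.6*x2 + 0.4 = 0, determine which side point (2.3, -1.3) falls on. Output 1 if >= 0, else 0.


Compute 0.1 * 2.3 + -0.6 * -1.3 + 0.4
= 0.23 + 0.78 + 0.4
= 1.41
Since 1.41 >= 0, the point is on the positive side.

1


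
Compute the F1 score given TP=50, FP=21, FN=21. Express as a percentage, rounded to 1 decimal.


Precision = TP / (TP + FP) = 50 / 71 = 0.7042
Recall = TP / (TP + FN) = 50 / 71 = 0.7042
F1 = 2 * P * R / (P + R)
= 2 * 0.7042 * 0.7042 / (0.7042 + 0.7042)
= 0.9919 / 1.4085
= 0.7042
As percentage: 70.4%

70.4


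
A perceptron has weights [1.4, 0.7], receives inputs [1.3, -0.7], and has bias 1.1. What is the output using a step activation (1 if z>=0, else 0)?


z = w . x + b
= 1.4*1.3 + 0.7*-0.7 + 1.1
= 1.82 + -0.49 + 1.1
= 1.33 + 1.1
= 2.43
Since z = 2.43 >= 0, output = 1

1


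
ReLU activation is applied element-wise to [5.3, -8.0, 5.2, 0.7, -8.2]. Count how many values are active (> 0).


ReLU(x) = max(0, x) for each element:
ReLU(5.3) = 5.3
ReLU(-8.0) = 0
ReLU(5.2) = 5.2
ReLU(0.7) = 0.7
ReLU(-8.2) = 0
Active neurons (>0): 3

3


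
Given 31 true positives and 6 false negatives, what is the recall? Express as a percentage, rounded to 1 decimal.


Recall = TP / (TP + FN) * 100
= 31 / (31 + 6)
= 31 / 37
= 0.8378
= 83.8%

83.8


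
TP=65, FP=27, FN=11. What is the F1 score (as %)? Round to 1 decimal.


Precision = TP / (TP + FP) = 65 / 92 = 0.7065
Recall = TP / (TP + FN) = 65 / 76 = 0.8553
F1 = 2 * P * R / (P + R)
= 2 * 0.7065 * 0.8553 / (0.7065 + 0.8553)
= 1.2085 / 1.5618
= 0.7738
As percentage: 77.4%

77.4


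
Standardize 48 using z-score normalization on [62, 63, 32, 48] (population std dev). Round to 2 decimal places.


Mean = (62 + 63 + 32 + 48) / 4 = 51.25
Variance = sum((x_i - mean)^2) / n = 158.6875
Std = sqrt(158.6875) = 12.5971
Z = (x - mean) / std
= (48 - 51.25) / 12.5971
= -3.25 / 12.5971
= -0.26

-0.26


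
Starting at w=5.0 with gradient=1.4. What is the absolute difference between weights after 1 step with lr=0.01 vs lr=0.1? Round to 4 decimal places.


With lr=0.01: w_new = 5.0 - 0.01 * 1.4 = 4.986
With lr=0.1: w_new = 5.0 - 0.1 * 1.4 = 4.86
Absolute difference = |4.986 - 4.86|
= 0.1260

0.1260


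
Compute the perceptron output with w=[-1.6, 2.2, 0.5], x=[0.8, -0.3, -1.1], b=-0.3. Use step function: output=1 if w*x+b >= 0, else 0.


z = w . x + b
= -1.6*0.8 + 2.2*-0.3 + 0.5*-1.1 + -0.3
= -1.28 + -0.66 + -0.55 + -0.3
= -2.49 + -0.3
= -2.79
Since z = -2.79 < 0, output = 0

0


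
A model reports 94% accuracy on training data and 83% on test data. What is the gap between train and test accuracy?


Gap = train_accuracy - test_accuracy
= 94 - 83
= 11%
This gap suggests the model is overfitting.

11


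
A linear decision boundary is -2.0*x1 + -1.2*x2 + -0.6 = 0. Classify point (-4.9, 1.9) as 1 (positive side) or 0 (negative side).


Compute -2.0 * -4.9 + -1.2 * 1.9 + -0.6
= 9.8 + -2.28 + -0.6
= 6.92
Since 6.92 >= 0, the point is on the positive side.

1


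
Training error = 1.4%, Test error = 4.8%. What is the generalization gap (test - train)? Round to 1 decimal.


Generalization gap = test_error - train_error
= 4.8 - 1.4
= 3.4%
A moderate gap.

3.4


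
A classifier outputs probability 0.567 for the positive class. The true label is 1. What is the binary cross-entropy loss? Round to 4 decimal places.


For y=1: Loss = -log(p)
= -log(0.567)
= -(-0.5674)
= 0.5674

0.5674


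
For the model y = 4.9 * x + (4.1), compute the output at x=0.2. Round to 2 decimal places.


y = 4.9 * 0.2 + (4.1)
= 0.98 + (4.1)
= 5.08

5.08


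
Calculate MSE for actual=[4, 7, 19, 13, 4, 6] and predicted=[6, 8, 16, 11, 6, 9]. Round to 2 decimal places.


Differences: [-2, -1, 3, 2, -2, -3]
Squared errors: [4, 1, 9, 4, 4, 9]
Sum of squared errors = 31
MSE = 31 / 6 = 5.17

5.17


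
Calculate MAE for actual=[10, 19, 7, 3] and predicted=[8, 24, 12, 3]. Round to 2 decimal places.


Absolute errors: [2, 5, 5, 0]
Sum of absolute errors = 12
MAE = 12 / 4 = 3.00

3.00


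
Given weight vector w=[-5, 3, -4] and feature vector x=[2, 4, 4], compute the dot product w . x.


Element-wise products:
-5 * 2 = -10
3 * 4 = 12
-4 * 4 = -16
Sum = -10 + 12 + -16
= -14

-14
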